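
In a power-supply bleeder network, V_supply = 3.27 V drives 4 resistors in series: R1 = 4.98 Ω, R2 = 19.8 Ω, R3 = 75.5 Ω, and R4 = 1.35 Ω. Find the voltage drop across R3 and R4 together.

V ≈ 2.47 V

ΣR = 4.98 + 19.8 + 75.5 + 1.35 = 101.6 Ω.
R_{R3..R4} = 75.5 + 1.35 = 76.85 Ω.
V = V_supply · R/ΣR = 3.27 × 0.7562 = 2.473 V.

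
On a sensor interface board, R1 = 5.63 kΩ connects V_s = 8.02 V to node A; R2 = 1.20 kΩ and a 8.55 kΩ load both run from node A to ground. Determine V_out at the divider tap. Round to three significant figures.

The load sits in parallel with R2, giving an effective lower resistance R2' = R2·R_L/(R2+R_L) = 1.052 kΩ.
Then V_out = V_s · R2'/(R1 + R2') = 8.02 × 1.052/6.682 = 1.263 V.

V_out ≈ 1.26 V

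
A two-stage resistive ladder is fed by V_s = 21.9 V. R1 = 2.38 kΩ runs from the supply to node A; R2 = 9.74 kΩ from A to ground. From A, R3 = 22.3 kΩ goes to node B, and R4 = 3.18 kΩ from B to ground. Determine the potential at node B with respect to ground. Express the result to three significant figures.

Node A sees R2 in parallel with the series input of stage 2, R3 + R4 = 25.48 kΩ.
R2 ‖ (R3+R4) = 7.046 kΩ.
First divider: V_A = V_s · 7.046/(2.38 + 7.046) = 16.37 V.
V_B = V_A × 0.1248 = 2.043 V.

V_B ≈ 2.04 V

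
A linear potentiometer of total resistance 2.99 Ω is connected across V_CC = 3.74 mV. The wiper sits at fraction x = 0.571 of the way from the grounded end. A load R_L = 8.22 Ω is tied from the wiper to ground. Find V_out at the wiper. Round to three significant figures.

V_out ≈ 1.96 mV

Split the track: R_lower = x·R_p = 1.707 Ω, R_upper = (1−x)·R_p = 1.283 Ω.
Lower segment in parallel with the load: 1.707 ‖ 8.22 = 1.414 Ω.
Loaded-divider output: V_out = 3.74 × 0.5243 = 1.961 mV.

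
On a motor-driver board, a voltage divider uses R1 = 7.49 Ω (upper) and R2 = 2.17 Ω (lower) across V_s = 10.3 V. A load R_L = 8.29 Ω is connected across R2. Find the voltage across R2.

The load sits in parallel with R2, giving an effective lower resistance R2' = R2·R_L/(R2+R_L) = 1.720 Ω.
Voltage divider with the loaded lower leg: V_out = 10.3 × 1.720/(7.49 + 1.720) = 10.3 × 0.1867 = 1.923 V.
(Unloaded it would be 2.31 V; the load pulls it down.)

V_out ≈ 1.92 V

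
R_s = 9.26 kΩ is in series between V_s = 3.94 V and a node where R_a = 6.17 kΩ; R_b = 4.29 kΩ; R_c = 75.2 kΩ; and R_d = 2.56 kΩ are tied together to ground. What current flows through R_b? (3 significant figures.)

I ≈ 0.109 mA

Combine the parallel branches: R_p = (1/6.17 + 1/4.29 + 1/75.2 + 1/2.56)⁻¹ = 1.251 kΩ.
Node voltage V_A = V_s · R_p/(R_s + R_p) = 3.94 × 0.1191 = 0.4691 V.
I(R_b) = V_A / R_b = 0.4691/4.29 = 0.1093 mA.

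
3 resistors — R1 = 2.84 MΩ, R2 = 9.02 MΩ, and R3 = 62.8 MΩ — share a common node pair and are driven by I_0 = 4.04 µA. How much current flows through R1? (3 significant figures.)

Total conductance ΣG = 1/2.84 + 1/9.02 + 1/62.8 = 0.4789 (units of 1/MΩ).
By the current-divider rule, I = I_0 · G_k/ΣG = 4.04 × 0.7353 = 2.970 µA.

I ≈ 2.97 µA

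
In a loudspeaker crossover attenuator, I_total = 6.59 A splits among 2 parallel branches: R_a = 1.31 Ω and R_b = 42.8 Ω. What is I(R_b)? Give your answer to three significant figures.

I ≈ 0.196 A

For two parallel branches, I_k = I_total · (other R)/(sum of R).
So I = 6.59 × 1.31/44.11 = 0.1957 A.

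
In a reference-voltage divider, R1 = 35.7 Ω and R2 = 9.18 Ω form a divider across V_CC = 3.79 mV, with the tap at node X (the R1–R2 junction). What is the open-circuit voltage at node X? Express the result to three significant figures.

Open-circuit (no load on X): V_th = V_CC · R2/(R1 + R2) = 3.79 × 9.18/(35.70 + 9.18) = 0.7752 mV.

V_th ≈ 0.775 mV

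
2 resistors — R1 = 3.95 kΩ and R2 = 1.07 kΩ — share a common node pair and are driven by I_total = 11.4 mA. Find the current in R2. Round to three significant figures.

For two parallel branches, I_k = I_total · (other R)/(sum of R).
I(R2) = 11.4 × 3.95/(3.95 + 1.07) = 11.4 × 0.7869 = 8.970 mA.

I ≈ 8.97 mA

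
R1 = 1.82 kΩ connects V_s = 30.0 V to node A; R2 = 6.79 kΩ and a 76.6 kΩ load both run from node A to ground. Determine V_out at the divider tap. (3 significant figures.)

V_out ≈ 23.2 V

The load sits in parallel with R2, giving an effective lower resistance R2' = R2·R_L/(R2+R_L) = 6.237 kΩ.
Now apply the divider: V_out = 30.0 × 0.7741 = 23.22 V.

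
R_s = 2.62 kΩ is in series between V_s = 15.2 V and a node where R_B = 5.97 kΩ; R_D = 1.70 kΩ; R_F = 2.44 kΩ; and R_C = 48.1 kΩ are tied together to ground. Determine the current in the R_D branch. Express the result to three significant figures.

I ≈ 2.18 mA

Equivalent of the parallel group: R_p = 0.8429 kΩ.
Node voltage V_A = V_s · R_p/(R_s + R_p) = 15.2 × 0.2434 = 3.700 V.
I(R_D) = V_A / R_D = 3.700/1.70 = 2.176 mA.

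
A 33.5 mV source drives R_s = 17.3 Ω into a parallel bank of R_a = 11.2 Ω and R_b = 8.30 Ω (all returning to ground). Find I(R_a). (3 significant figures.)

I ≈ 0.646 mA

Combine the parallel branches: R_p = (1/11.2 + 1/8.30)⁻¹ = 4.767 Ω.
Node voltage V_A = V_CC · R_p/(R_s + R_p) = 33.5 × 0.2160 = 7.237 mV.
Branch current I = V_A/R_a = 7.237/11.2 = 0.6462 mA.
(Equivalently: I_total = 1.518 mA, then current-divider fraction G_k/ΣG = 0.4256.)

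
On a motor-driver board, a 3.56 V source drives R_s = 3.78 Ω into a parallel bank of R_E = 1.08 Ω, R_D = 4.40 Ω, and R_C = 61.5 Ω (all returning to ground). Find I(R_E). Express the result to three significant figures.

I ≈ 0.608 A

Equivalent of the parallel group: R_p = 0.8551 Ω.
Node voltage V_A = V_DC · R_p/(R_s + R_p) = 3.56 × 0.1845 = 0.6568 V.
Branch current I = V_A/R_E = 0.6568/1.08 = 0.6081 A.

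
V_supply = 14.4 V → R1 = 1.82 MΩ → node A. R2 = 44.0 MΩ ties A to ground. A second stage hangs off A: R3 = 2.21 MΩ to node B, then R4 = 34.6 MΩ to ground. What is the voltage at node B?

V_B ≈ 12.4 V

Looking into the second stage from A: R3 + R4 = 36.81 MΩ appears in parallel with R2.
R2 ‖ (R3+R4) = 20.04 MΩ.
First divider: V_A = V_supply · 20.04/(1.82 + 20.04) = 13.20 V.
Then the unloaded second divider: V_B = V_A × R4/(R3+R4) = 13.20 × 0.9400 = 12.41 V.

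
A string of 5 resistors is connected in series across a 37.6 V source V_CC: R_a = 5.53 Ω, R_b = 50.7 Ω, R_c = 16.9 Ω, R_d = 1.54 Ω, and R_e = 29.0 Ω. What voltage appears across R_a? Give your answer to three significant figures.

V ≈ 2.01 V

Series total: ΣR = 5.53 + 50.7 + 16.9 + 1.54 + 29.0 = 103.7 Ω.
Voltage divider: V = V_CC · (5.530 / 103.7) = 37.6 × 0.05334 = 2.006 V.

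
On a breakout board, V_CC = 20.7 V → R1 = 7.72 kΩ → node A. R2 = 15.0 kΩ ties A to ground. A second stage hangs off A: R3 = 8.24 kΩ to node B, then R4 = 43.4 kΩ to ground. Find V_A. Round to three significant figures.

The second stage (R3 + R4 = 51.64 kΩ) loads node A in parallel with R2.
R2 ‖ (R3+R4) = 11.62 kΩ.
V_A = 20.7 × 11.62/(7.72 + 11.62) = 12.44 V.

V_A ≈ 12.4 V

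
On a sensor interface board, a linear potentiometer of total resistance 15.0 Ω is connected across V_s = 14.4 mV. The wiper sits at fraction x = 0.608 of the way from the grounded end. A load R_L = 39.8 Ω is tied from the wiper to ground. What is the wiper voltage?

The pot divides into 5.880 Ω above the wiper and 9.120 Ω below.
(x·R_p) ‖ R_L = 7.420 Ω.
V_out = 14.4 × 7.420/(5.880 + 7.420) = 8.034 mV.
(Unloaded: V_out = x·V_s = 8.76 mV.)

V_out ≈ 8.03 mV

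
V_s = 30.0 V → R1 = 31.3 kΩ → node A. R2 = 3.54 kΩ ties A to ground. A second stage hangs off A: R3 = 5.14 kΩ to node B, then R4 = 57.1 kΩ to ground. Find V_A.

The second stage (R3 + R4 = 62.24 kΩ) loads node A in parallel with R2.
Effective lower resistance at A: R2 ‖ 62.24 = 3.349 kΩ.
First divider: V_A = V_s · 3.349/(31.3 + 3.349) = 2.900 V.

V_A ≈ 2.90 V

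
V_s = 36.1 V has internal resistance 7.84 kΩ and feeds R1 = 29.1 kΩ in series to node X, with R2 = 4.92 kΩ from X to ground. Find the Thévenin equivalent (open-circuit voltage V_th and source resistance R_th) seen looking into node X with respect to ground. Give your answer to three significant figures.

V_th ≈ 4.24 V, R_th ≈ 4.34 kΩ

R1' = 7.84 + 29.1 = 36.94 kΩ (source resistance + R1).
V_th is the unloaded tap voltage: V_s · R2/(R1'+R2) = 36.1 × 0.1175 = 4.243 V.
Looking into X with the source shorted: R_th = R1'·R2/(R1'+R2) = 36.94 × 4.92/41.86 = 4.342 kΩ.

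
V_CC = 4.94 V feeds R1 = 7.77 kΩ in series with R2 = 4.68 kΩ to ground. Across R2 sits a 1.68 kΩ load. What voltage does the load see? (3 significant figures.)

V_out ≈ 0.678 V

First combine the lower leg with the load: R2 ‖ R_L = 1.236 kΩ.
Voltage divider with the loaded lower leg: V_out = 4.94 × 1.236/(7.77 + 1.236) = 4.94 × 0.1373 = 0.6781 V.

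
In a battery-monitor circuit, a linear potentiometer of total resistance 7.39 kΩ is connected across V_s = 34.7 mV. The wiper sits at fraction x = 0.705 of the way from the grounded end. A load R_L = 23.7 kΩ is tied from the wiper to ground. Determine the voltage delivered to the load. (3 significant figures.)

Lower segment x·R_p = 5.210 kΩ; upper segment (1−x)·R_p = 2.180 kΩ.
R_L loads the lower segment: effective lower R = 4.271 kΩ.
V_out = 34.7 × 4.271/(2.180 + 4.271) = 22.97 mV.

V_out ≈ 23.0 mV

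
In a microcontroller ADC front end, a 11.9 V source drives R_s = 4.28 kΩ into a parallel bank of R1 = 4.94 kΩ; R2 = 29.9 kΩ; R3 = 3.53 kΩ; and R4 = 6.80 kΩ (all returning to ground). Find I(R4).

I ≈ 0.454 mA

Equivalent of the parallel group: R_p = 1.501 kΩ.
V_A by voltage divider: V_A = 11.9 × 1.501/(4.28 + 1.501) = 3.090 V.
I(R4) = V_A / R4 = 3.090/6.80 = 0.4544 mA.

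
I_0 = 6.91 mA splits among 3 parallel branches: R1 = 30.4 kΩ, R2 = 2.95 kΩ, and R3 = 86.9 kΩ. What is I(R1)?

I ≈ 0.593 mA

ΣG = 1/30.4 + 1/2.95 + 1/86.9 = 0.3834.
R1 takes the fraction G_k/ΣG = 0.03289/0.3834 = 0.08580, so I = 6.91 × 0.08580 = 0.5929 mA.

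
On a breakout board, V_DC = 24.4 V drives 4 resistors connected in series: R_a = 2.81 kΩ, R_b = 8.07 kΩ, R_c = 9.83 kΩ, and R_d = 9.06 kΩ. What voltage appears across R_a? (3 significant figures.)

V ≈ 2.30 V

Series total: ΣR = 2.81 + 8.07 + 9.83 + 9.06 = 29.77 kΩ.
Voltage divider: V = V_DC · (2.810 / 29.77) = 24.4 × 0.09439 = 2.303 V.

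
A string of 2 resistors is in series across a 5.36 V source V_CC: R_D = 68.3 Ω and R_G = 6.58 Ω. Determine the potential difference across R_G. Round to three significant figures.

V ≈ 0.471 V

ΣR = 68.3 + 6.58 = 74.88 Ω.
By the voltage-divider rule, V = 5.36 × 6.580/74.88 = 0.4710 V.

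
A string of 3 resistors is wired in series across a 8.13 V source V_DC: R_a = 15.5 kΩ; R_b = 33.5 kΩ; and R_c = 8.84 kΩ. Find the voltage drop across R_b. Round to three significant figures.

ΣR = 15.5 + 33.5 + 8.84 = 57.84 kΩ.
By the voltage-divider rule, V = 8.13 × 33.50/57.84 = 4.709 V.

V ≈ 4.71 V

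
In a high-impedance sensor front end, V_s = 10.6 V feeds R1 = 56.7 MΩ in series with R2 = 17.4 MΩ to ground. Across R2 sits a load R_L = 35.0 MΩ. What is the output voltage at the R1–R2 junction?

R2 ‖ R_L = (17.4 × 35.0)/(17.4 + 35.0) = 11.62 MΩ.
Now apply the divider: V_out = 10.6 × 0.1701 = 1.803 V.
(Unloaded it would be 2.49 V; the load pulls it down.)

V_out ≈ 1.80 V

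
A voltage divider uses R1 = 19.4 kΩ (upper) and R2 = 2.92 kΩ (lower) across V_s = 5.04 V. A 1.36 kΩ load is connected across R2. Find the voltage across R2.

The load sits in parallel with R2, giving an effective lower resistance R2' = R2·R_L/(R2+R_L) = 0.9279 kΩ.
Then V_out = V_s · R2'/(R1 + R2') = 5.04 × 0.9279/20.33 = 0.2300 V.
(Unloaded it would be 0.659 V; the load pulls it down.)

V_out ≈ 0.230 V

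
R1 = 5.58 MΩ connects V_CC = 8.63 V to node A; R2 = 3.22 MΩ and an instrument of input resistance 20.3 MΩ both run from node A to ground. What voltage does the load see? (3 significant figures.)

V_out ≈ 2.87 V

First combine the lower leg with the load: R2 ‖ R_L = 2.779 MΩ.
Now apply the divider: V_out = 8.63 × 0.3325 = 2.869 V.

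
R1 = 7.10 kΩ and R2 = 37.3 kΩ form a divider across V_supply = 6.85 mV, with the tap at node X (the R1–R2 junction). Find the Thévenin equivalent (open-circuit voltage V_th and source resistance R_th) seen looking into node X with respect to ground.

V_th ≈ 5.75 mV, R_th ≈ 5.96 kΩ

Open-circuit (no load on X): V_th = V_supply · R2/(R1 + R2) = 6.85 × 37.3/(7.100 + 37.3) = 5.755 mV.
Zeroing V_supply shorts the top of R1 to ground, so R_th = R1 ‖ R2 = 5.965 kΩ.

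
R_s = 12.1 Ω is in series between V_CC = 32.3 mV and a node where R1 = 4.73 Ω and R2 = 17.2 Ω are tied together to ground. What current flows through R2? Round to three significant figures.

I ≈ 0.441 mA

Equivalent of the parallel group: R_p = 3.710 Ω.
V_A by voltage divider: V_A = 32.3 × 3.710/(12.1 + 3.710) = 7.579 mV.
Branch current I = V_A/R2 = 7.579/17.2 = 0.4407 mA.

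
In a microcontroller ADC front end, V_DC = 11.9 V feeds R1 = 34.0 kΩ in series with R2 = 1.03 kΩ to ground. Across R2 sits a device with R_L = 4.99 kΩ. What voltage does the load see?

The load sits in parallel with R2, giving an effective lower resistance R2' = R2·R_L/(R2+R_L) = 0.8538 kΩ.
Then V_out = V_DC · R2'/(R1 + R2') = 11.9 × 0.8538/34.85 = 0.2915 V.
(Unloaded it would be 0.350 V; the load pulls it down.)

V_out ≈ 0.291 V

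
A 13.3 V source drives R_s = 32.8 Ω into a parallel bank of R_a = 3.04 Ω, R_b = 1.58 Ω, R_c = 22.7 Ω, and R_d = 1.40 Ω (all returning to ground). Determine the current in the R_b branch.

Parallel bank: R_p = 1/(1/3.04 + 1/1.58 + 1/22.7 + 1/1.40) = 0.5813 Ω.
V_A by voltage divider: V_A = 13.3 × 0.5813/(32.8 + 0.5813) = 0.2316 V.
I(R_b) = V_A / R_b = 0.2316/1.58 = 0.1466 A.
(Equivalently: I_total = 0.3984 A, then current-divider fraction G_k/ΣG = 0.3679.)

I ≈ 0.147 A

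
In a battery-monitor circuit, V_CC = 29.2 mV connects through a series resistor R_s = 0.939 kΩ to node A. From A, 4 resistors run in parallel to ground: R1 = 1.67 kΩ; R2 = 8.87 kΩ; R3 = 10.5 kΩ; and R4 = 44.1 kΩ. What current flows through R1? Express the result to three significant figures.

I ≈ 9.83 µA

Equivalent of the parallel group: R_p = 1.206 kΩ.
V_A = 29.2 × 1.206/2.145 = 16.42 mV.
I(R1) = V_A / R1 = 16.42/1.67 = 9.829 µA.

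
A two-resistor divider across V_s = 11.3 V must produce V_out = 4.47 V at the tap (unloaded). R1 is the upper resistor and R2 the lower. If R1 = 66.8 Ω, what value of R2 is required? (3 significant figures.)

The divider ratio is R2/(R1+R2) = 4.47/11.3 = 0.3956.
So R2 = R1 · V_out/(V_s − V_out) = 66.8 × 4.47/(11.3 − 4.47) = 66.8 × 0.6545 = 43.72 Ω.

R2 ≈ 43.7 Ω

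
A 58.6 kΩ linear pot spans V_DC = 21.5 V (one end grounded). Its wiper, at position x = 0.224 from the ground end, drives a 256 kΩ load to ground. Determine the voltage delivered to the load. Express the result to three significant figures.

V_out ≈ 4.63 V

Split the track: R_lower = x·R_p = 13.13 kΩ, R_upper = (1−x)·R_p = 45.47 kΩ.
R_L loads the lower segment: effective lower R = 12.49 kΩ.
Then V_out = V_DC · 12.49/(45.47 + 12.49) = 4.632 V.
(Unloaded: V_out = x·V_DC = 4.82 V.)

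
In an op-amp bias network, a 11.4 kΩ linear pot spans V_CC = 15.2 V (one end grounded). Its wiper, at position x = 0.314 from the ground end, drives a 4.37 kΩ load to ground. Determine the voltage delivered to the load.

Lower segment x·R_p = 3.580 kΩ; upper segment (1−x)·R_p = 7.820 kΩ.
R_L loads the lower segment: effective lower R = 1.968 kΩ.
V_out = 15.2 × 1.968/(7.820 + 1.968) = 3.056 V.

V_out ≈ 3.06 V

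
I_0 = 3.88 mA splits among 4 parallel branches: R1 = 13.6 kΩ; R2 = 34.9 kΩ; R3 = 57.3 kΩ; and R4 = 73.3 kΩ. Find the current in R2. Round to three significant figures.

I ≈ 0.834 mA

ΣG = 1/13.6 + 1/34.9 + 1/57.3 + 1/73.3 = 0.1333.
By the current-divider rule, I = I_0 · G_k/ΣG = 3.88 × 0.2150 = 0.8342 mA.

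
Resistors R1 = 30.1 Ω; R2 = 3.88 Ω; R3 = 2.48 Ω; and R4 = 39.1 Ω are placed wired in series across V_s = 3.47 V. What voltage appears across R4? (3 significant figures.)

V ≈ 1.80 V

Total series resistance ΣR = 30.1 + 3.88 + 2.48 + 39.1 = 75.56 Ω.
By the voltage-divider rule, V = 3.47 × 39.10/75.56 = 1.796 V.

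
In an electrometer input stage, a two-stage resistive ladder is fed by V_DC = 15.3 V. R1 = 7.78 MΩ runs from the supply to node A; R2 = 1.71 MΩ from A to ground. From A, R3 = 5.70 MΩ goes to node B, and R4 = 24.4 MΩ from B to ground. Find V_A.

Node A sees R2 in parallel with the series input of stage 2, R3 + R4 = 30.10 MΩ.
Effective lower resistance at A: R2 ‖ 30.10 = 1.618 MΩ.
First divider: V_A = V_DC · 1.618/(7.78 + 1.618) = 2.634 V.

V_A ≈ 2.63 V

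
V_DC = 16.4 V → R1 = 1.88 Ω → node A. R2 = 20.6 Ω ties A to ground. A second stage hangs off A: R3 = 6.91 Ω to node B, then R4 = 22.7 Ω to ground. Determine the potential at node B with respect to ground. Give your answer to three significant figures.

Node A sees R2 in parallel with the series input of stage 2, R3 + R4 = 29.61 Ω.
Effective lower resistance at A: R2 ‖ 29.61 = 12.15 Ω.
V_A = 16.4 × 12.15/(1.88 + 12.15) = 14.20 V.
Then the unloaded second divider: V_B = V_A × R4/(R3+R4) = 14.20 × 0.7666 = 10.89 V.

V_B ≈ 10.9 V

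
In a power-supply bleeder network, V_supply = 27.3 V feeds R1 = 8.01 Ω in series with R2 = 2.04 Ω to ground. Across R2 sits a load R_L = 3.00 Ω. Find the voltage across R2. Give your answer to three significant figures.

V_out ≈ 3.59 V

R2 ‖ R_L = (2.04 × 3.00)/(2.04 + 3.00) = 1.214 Ω.
Now apply the divider: V_out = 27.3 × 0.1316 = 3.594 V.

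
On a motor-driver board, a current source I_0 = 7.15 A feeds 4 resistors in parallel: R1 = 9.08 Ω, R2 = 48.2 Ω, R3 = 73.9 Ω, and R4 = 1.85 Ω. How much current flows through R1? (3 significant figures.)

Conductances: ΣG = 1/9.08 + 1/48.2 + 1/73.9 + 1/1.85 = 0.6850 (1/Ω).
R1 takes the fraction G_k/ΣG = 0.1101/0.6850 = 0.1608, so I = 7.15 × 0.1608 = 1.150 A.

I ≈ 1.15 A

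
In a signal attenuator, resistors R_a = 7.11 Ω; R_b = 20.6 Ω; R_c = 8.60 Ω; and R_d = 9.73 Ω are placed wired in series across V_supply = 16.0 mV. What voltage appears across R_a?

V ≈ 2.47 mV

ΣR = 7.11 + 20.6 + 8.60 + 9.73 = 46.04 Ω.
V = V_supply · R/ΣR = 16.0 × 0.1544 = 2.471 mV.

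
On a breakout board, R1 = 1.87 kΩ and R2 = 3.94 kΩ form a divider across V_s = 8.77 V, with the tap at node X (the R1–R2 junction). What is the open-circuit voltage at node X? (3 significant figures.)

V_th ≈ 5.95 V

With X open, the divider is unloaded: V_th = 8.77 × 3.94/5.810 = 5.947 V.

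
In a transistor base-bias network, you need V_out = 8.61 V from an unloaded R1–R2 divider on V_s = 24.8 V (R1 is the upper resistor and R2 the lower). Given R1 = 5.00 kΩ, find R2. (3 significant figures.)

The divider ratio is R2/(R1+R2) = 8.61/24.8 = 0.3472.
Rearranging, R2 = R1·k/(1−k) = 5.00 × 0.5318 = 2.659 kΩ.

R2 ≈ 2.66 kΩ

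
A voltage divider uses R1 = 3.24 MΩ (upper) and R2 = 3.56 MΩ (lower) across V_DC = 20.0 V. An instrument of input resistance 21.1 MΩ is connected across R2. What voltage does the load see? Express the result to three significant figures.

The load sits in parallel with R2, giving an effective lower resistance R2' = R2·R_L/(R2+R_L) = 3.046 MΩ.
Then V_out = V_DC · R2'/(R1 + R2') = 20.0 × 3.046/6.286 = 9.691 V.
(Unloaded it would be 10.5 V; the load pulls it down.)

V_out ≈ 9.69 V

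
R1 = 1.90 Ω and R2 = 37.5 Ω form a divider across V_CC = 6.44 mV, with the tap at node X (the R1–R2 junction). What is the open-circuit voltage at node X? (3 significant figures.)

V_th ≈ 6.13 mV

Open-circuit (no load on X): V_th = V_CC · R2/(R1 + R2) = 6.44 × 37.5/(1.900 + 37.5) = 6.129 mV.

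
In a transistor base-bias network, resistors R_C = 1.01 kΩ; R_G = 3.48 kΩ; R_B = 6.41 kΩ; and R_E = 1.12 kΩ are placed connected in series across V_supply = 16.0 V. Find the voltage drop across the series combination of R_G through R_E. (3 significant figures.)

V ≈ 14.7 V

Total series resistance ΣR = 1.01 + 3.48 + 6.41 + 1.12 = 12.02 kΩ.
R_{R_G..R_E} = 3.48 + 6.41 + 1.12 = 11.01 kΩ.
Voltage divider: V = V_supply · (11.01 / 12.02) = 16.0 × 0.9160 = 14.66 V.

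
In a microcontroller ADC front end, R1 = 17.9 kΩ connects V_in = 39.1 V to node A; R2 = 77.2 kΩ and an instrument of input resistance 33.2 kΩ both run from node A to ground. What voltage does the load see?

R2 ‖ R_L = (77.2 × 33.2)/(77.2 + 33.2) = 23.22 kΩ.
Then V_out = V_in · R2'/(R1 + R2') = 39.1 × 23.22/41.12 = 22.08 V.

V_out ≈ 22.1 V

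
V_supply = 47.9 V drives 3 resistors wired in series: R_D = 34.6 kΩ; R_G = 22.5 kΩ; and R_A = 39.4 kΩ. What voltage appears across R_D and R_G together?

V ≈ 28.3 V

Total series resistance ΣR = 34.6 + 22.5 + 39.4 = 96.50 kΩ.
R_{R_D..R_G} = 34.6 + 22.5 = 57.10 kΩ.
V = V_supply · R/ΣR = 47.9 × 0.5917 = 28.34 V.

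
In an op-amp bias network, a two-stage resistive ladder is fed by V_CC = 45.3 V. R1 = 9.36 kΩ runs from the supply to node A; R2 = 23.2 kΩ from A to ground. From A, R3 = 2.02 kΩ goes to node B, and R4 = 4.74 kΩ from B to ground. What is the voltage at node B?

Looking into the second stage from A: R3 + R4 = 6.760 kΩ appears in parallel with R2.
R2 ‖ (R3+R4) = 5.235 kΩ.
First divider: V_A = V_CC · 5.235/(9.36 + 5.235) = 16.25 V.
Stage 2 is unloaded, so V_B = V_A · R4/(R3+R4) = 16.25 × 4.74/6.760 = 11.39 V.

V_B ≈ 11.4 V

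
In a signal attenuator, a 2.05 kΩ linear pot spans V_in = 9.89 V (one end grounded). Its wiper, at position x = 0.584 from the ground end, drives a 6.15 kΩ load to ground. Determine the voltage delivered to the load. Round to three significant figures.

V_out ≈ 5.34 V

Lower segment x·R_p = 1.197 kΩ; upper segment (1−x)·R_p = 0.8528 kΩ.
Lower segment in parallel with the load: 1.197 ‖ 6.15 = 1.002 kΩ.
V_out = 9.89 × 1.002/(0.8528 + 1.002) = 5.343 V.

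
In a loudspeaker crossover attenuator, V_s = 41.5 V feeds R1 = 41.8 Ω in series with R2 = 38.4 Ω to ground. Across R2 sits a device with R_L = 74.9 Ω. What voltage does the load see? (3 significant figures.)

V_out ≈ 15.7 V

The load sits in parallel with R2, giving an effective lower resistance R2' = R2·R_L/(R2+R_L) = 25.39 Ω.
Then V_out = V_s · R2'/(R1 + R2') = 41.5 × 25.39/67.19 = 15.68 V.
(Unloaded it would be 19.9 V; the load pulls it down.)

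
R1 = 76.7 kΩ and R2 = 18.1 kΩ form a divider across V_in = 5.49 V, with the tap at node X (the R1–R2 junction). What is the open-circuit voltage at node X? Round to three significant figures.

V_th ≈ 1.05 V

V_th is the unloaded tap voltage: V_in · R2/(R1+R2) = 5.49 × 0.1909 = 1.048 V.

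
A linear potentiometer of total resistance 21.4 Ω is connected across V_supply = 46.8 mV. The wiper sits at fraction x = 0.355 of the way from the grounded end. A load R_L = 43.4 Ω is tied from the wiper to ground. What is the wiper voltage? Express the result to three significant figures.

V_out ≈ 14.9 mV

The pot divides into 13.80 Ω above the wiper and 7.597 Ω below.
R_L loads the lower segment: effective lower R = 6.465 Ω.
Loaded-divider output: V_out = 46.8 × 0.3190 = 14.93 mV.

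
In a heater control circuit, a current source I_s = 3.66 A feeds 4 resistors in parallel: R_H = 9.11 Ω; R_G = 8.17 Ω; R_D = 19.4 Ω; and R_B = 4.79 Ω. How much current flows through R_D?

I ≈ 0.383 A

ΣG = 1/9.11 + 1/8.17 + 1/19.4 + 1/4.79 = 0.4925.
Current divider: I(R_D) = I_s · G_k/ΣG = 3.66 × (0.05155/0.4925) = 3.66 × 0.1047 = 0.3831 A.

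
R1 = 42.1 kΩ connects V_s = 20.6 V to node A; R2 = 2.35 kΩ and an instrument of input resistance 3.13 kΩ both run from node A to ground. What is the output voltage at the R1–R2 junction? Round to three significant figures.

V_out ≈ 0.636 V

The load sits in parallel with R2, giving an effective lower resistance R2' = R2·R_L/(R2+R_L) = 1.342 kΩ.
Now apply the divider: V_out = 20.6 × 0.03090 = 0.6365 V.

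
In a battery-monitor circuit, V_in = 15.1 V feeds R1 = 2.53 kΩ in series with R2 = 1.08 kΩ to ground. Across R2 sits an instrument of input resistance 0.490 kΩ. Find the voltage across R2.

R2 ‖ R_L = (1.08 × 0.490)/(1.08 + 0.490) = 0.3371 kΩ.
Then V_out = V_in · R2'/(R1 + R2') = 15.1 × 0.3371/2.867 = 1.775 V.

V_out ≈ 1.78 V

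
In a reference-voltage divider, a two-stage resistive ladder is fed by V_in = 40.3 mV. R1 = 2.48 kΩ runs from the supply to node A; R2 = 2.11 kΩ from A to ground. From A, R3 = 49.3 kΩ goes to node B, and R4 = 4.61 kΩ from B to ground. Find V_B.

V_B ≈ 1.55 mV

Node A sees R2 in parallel with the series input of stage 2, R3 + R4 = 53.91 kΩ.
R2 ‖ (R3+R4) = 2.031 kΩ.
V_A = 40.3 × 2.031/(2.48 + 2.031) = 18.14 mV.
Stage 2 is unloaded, so V_B = V_A · R4/(R3+R4) = 18.14 × 4.61/53.91 = 1.551 mV.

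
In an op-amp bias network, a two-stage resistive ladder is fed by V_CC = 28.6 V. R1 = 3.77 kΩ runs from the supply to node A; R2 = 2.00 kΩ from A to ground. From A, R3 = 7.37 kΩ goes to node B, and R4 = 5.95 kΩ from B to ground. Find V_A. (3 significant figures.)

V_A ≈ 9.03 V

Looking into the second stage from A: R3 + R4 = 13.32 kΩ appears in parallel with R2.
R2 ‖ (R3+R4) = 1.739 kΩ.
So V_A = 28.6 × 0.3157 = 9.028 V.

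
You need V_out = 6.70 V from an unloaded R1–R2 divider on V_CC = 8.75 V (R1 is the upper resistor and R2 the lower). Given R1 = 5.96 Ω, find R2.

R2 ≈ 19.5 Ω

The divider ratio is R2/(R1+R2) = 6.70/8.75 = 0.7657.
Rearranging, R2 = R1·k/(1−k) = 5.96 × 3.268 = 19.48 Ω.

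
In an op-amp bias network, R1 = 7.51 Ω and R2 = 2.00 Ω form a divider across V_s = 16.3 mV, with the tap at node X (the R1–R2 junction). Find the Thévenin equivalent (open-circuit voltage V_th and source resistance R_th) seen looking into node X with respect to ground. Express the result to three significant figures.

Open-circuit (no load on X): V_th = V_s · R2/(R1 + R2) = 16.3 × 2.00/(7.510 + 2.00) = 3.428 mV.
Zeroing V_s shorts the top of R1 to ground, so R_th = R1 ‖ R2 = 1.579 Ω.

V_th ≈ 3.43 mV, R_th ≈ 1.58 Ω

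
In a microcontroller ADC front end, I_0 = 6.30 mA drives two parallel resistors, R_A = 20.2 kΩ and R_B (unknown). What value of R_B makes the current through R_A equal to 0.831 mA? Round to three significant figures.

R_B ≈ 3.07 kΩ

In a two-way split, I_A/I_0 = R_B/(R_A + R_B).
With f = 0.1319, R_B = R_A · f/(1−f) = 20.2 × 0.1519 = 3.069 kΩ.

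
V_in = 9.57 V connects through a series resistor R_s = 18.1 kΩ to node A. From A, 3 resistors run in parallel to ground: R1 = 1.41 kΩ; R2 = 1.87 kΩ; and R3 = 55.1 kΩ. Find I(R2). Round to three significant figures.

Combine the parallel branches: R_p = (1/1.41 + 1/1.87 + 1/55.1)⁻¹ = 0.7923 kΩ.
V_A = 9.57 × 0.7923/18.89 = 0.4014 V.
I(R2) = V_A / R2 = 0.4014/1.87 = 0.2146 mA.
(Check via current divider: I_total = 0.5066 mA; share G_k/ΣG = 0.4237 → same result.)

I ≈ 0.215 mA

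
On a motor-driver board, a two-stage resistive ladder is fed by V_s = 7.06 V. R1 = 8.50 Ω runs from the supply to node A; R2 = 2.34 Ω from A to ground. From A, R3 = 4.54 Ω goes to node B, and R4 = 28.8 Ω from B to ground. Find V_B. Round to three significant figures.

The second stage (R3 + R4 = 33.34 Ω) loads node A in parallel with R2.
R2 ‖ (R3+R4) = 2.187 Ω.
So V_A = 7.06 × 0.2046 = 1.445 V.
Then the unloaded second divider: V_B = V_A × R4/(R3+R4) = 1.445 × 0.8638 = 1.248 V.

V_B ≈ 1.25 V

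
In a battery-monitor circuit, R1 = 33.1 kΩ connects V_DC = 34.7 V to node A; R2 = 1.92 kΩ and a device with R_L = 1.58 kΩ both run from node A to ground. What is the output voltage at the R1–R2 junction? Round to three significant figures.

The load sits in parallel with R2, giving an effective lower resistance R2' = R2·R_L/(R2+R_L) = 0.8667 kΩ.
Then V_out = V_DC · R2'/(R1 + R2') = 34.7 × 0.8667/33.97 = 0.8855 V.
(Unloaded it would be 1.90 V; the load pulls it down.)

V_out ≈ 0.885 V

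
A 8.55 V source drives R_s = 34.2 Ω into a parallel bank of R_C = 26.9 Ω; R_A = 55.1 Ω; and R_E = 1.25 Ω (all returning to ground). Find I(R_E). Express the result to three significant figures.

Parallel bank: R_p = 1/(1/26.9 + 1/55.1 + 1/1.25) = 1.169 Ω.
Node voltage V_A = V_supply · R_p/(R_s + R_p) = 8.55 × 0.03306 = 0.2826 V.
Branch current I = V_A/R_E = 0.2826/1.25 = 0.2261 A.
(Equivalently: I_total = 0.2417 A, then current-divider fraction G_k/ΣG = 0.9353.)

I ≈ 0.226 A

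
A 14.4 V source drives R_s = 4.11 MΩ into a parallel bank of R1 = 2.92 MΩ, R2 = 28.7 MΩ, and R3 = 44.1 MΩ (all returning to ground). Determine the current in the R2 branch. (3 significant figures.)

Combine the parallel branches: R_p = (1/2.92 + 1/28.7 + 1/44.1)⁻¹ = 2.500 MΩ.
V_A = 14.4 × 2.500/6.610 = 5.446 V.
I(R2) = V_A / R2 = 5.446/28.7 = 0.1898 µA.

I ≈ 0.190 µA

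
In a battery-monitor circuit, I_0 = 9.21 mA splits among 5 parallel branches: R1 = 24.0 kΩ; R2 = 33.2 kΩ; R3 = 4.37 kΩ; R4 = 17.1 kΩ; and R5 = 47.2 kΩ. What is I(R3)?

Total conductance ΣG = 1/24.0 + 1/33.2 + 1/4.37 + 1/17.1 + 1/47.2 = 0.3803 (units of 1/kΩ).
R3 takes the fraction G_k/ΣG = 0.2288/0.3803 = 0.6017, so I = 9.21 × 0.6017 = 5.542 mA.

I ≈ 5.54 mA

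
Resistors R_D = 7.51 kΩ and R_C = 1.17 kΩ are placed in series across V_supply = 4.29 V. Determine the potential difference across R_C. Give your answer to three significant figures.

V ≈ 0.578 V

Total series resistance ΣR = 7.51 + 1.17 = 8.680 kΩ.
Voltage divider: V = V_supply · (1.170 / 8.680) = 4.29 × 0.1348 = 0.5783 V.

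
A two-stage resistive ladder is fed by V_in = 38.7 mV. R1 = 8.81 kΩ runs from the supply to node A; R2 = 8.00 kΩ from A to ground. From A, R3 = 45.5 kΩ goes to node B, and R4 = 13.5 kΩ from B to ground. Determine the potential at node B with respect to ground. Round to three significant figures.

V_B ≈ 3.93 mV

Looking into the second stage from A: R3 + R4 = 59.00 kΩ appears in parallel with R2.
R2 ‖ (R3+R4) = 7.045 kΩ.
So V_A = 38.7 × 0.4443 = 17.20 mV.
Then the unloaded second divider: V_B = V_A × R4/(R3+R4) = 17.20 × 0.2288 = 3.935 mV.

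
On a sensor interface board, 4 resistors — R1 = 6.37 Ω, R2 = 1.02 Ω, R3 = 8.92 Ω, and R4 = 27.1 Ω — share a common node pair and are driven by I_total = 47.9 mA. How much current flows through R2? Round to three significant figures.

I ≈ 36.5 mA

ΣG = 1/6.37 + 1/1.02 + 1/8.92 + 1/27.1 = 1.286.
By the current-divider rule, I = I_total · G_k/ΣG = 47.9 × 0.7621 = 36.51 mA.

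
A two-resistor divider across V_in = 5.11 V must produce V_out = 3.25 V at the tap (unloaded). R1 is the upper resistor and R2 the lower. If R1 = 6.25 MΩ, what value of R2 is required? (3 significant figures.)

R2 ≈ 10.9 MΩ

V_out/V_in = R2/(R1+R2) = 0.6360.
So R2 = R1 · V_out/(V_in − V_out) = 6.25 × 3.25/(5.11 − 3.25) = 6.25 × 1.747 = 10.92 MΩ.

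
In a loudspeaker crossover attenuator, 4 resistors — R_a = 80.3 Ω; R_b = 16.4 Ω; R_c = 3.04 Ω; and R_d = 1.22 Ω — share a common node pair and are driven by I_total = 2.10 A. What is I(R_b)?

I ≈ 0.105 A

Conductances: ΣG = 1/80.3 + 1/16.4 + 1/3.04 + 1/1.22 = 1.222 (1/Ω).
By the current-divider rule, I = I_total · G_k/ΣG = 2.10 × 0.04990 = 0.1048 A.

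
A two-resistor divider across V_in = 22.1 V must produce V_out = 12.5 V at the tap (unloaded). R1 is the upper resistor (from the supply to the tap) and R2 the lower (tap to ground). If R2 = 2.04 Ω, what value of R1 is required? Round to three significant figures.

The divider ratio is R2/(R1+R2) = 12.5/22.1 = 0.5656.
R1 = R2·(1/k − 1) = 2.04 × 0.7680 = 1.567 Ω.

R1 ≈ 1.57 Ω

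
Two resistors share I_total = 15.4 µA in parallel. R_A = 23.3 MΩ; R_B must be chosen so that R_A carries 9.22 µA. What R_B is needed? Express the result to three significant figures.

The fraction through R_A equals R_B/(R_A+R_B).
With f = 0.5987, R_B = R_A · f/(1−f) = 23.3 × 1.492 = 34.76 MΩ.

R_B ≈ 34.8 MΩ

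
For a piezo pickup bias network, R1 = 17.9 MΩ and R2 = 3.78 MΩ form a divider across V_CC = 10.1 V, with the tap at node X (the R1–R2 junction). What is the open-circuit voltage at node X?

V_th is the unloaded tap voltage: V_CC · R2/(R1+R2) = 10.1 × 0.1744 = 1.761 V.

V_th ≈ 1.76 V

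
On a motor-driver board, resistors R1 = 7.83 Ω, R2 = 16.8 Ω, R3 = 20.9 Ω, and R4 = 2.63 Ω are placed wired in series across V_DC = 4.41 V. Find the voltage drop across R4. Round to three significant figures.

V ≈ 0.241 V

Total series resistance ΣR = 7.83 + 16.8 + 20.9 + 2.63 = 48.16 Ω.
V = V_DC · R/ΣR = 4.41 × 0.05461 = 0.2408 V.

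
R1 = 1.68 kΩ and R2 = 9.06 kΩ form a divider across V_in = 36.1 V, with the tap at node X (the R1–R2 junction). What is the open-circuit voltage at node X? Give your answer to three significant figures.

V_th ≈ 30.5 V

With X open, the divider is unloaded: V_th = 36.1 × 9.06/10.74 = 30.45 V.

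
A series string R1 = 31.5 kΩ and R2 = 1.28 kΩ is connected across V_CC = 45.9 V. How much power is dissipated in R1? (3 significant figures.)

P ≈ 61.8 mW

The common current is I = 45.9/32.78 = 1.400 mA.
P = I²R = 1.961 × 31.5 = 61.76 mW.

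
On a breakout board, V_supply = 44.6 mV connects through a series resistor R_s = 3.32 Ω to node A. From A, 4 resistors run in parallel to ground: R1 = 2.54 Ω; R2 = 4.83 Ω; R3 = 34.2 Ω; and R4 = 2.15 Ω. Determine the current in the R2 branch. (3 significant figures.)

Equivalent of the parallel group: R_p = 0.9132 Ω.
Node voltage V_A = V_supply · R_p/(R_s + R_p) = 44.6 × 0.2157 = 9.621 mV.
I(R2) = V_A / R2 = 9.621/4.83 = 1.992 mA.

I ≈ 1.99 mA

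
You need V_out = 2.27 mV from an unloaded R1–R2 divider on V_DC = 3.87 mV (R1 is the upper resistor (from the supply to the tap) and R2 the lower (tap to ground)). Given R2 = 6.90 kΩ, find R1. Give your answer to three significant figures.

Required fraction k = V_out/V_DC = 0.5866.
R1 = R2·(1/k − 1) = 6.90 × 0.7048 = 4.863 kΩ.

R1 ≈ 4.86 kΩ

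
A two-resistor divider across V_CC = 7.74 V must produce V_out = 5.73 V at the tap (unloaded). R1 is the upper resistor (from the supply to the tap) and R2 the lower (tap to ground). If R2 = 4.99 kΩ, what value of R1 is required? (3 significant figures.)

R1 ≈ 1.75 kΩ

Required fraction k = V_out/V_CC = 0.7403.
Rearranging, R1 = R2·(1−k)/k = 4.99 × 0.3508 = 1.750 kΩ.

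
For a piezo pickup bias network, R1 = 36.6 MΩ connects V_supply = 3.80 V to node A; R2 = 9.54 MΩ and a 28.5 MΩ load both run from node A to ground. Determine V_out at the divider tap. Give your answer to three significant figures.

R2 ‖ R_L = (9.54 × 28.5)/(9.54 + 28.5) = 7.147 MΩ.
Then V_out = V_supply · R2'/(R1 + R2') = 3.80 × 7.147/43.75 = 0.6208 V.
(Unloaded it would be 0.786 V; the load pulls it down.)

V_out ≈ 0.621 V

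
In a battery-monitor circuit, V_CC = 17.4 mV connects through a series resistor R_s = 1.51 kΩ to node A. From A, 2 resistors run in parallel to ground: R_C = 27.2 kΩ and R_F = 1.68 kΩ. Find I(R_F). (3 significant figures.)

Combine the parallel branches: R_p = (1/27.2 + 1/1.68)⁻¹ = 1.582 kΩ.
V_A = 17.4 × 1.582/3.092 = 8.903 mV.
Branch current I = V_A/R_F = 8.903/1.68 = 5.300 µA.
(Equivalently: I_total = 5.627 µA, then current-divider fraction G_k/ΣG = 0.9418.)

I ≈ 5.30 µA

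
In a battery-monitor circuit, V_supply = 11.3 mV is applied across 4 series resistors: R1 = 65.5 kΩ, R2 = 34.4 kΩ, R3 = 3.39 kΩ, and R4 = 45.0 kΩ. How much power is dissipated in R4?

Series current I = V_supply/ΣR = 11.3/148.3 = 0.07620 µA.
V(R4) = I·R = 3.429 mV; P = V·I = 3.429 × 0.07620 = 0.2613 nW.

P ≈ 0.261 nW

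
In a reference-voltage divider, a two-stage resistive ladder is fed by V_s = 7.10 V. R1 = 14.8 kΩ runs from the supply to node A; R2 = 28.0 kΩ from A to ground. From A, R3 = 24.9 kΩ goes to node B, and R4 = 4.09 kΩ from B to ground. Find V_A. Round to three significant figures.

V_A ≈ 3.48 V

Node A sees R2 in parallel with the series input of stage 2, R3 + R4 = 28.99 kΩ.
R2 ‖ (R3+R4) = 14.24 kΩ.
V_A = 7.10 × 14.24/(14.8 + 14.24) = 3.482 V.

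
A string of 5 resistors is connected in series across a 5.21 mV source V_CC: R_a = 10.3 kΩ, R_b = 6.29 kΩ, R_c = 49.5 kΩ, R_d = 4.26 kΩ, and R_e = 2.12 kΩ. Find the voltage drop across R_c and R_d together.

V ≈ 3.86 mV

Series total: ΣR = 10.3 + 6.29 + 49.5 + 4.26 + 2.12 = 72.47 kΩ.
R_{R_c..R_d} = 49.5 + 4.26 = 53.76 kΩ.
By the voltage-divider rule, V = 5.21 × 53.76/72.47 = 3.865 mV.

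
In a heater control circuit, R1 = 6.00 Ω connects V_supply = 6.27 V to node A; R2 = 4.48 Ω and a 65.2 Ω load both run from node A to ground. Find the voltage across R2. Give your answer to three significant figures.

The load sits in parallel with R2, giving an effective lower resistance R2' = R2·R_L/(R2+R_L) = 4.192 Ω.
Now apply the divider: V_out = 6.27 × 0.4113 = 2.579 V.
(Unloaded it would be 2.68 V; the load pulls it down.)

V_out ≈ 2.58 V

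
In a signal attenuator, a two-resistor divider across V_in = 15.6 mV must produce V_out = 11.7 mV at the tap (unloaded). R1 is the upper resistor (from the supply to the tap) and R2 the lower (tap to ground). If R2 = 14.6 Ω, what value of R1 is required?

V_out/V_in = R2/(R1+R2) = 0.7500.
Rearranging, R1 = R2·(1−k)/k = 14.6 × 0.3333 = 4.867 Ω.

R1 ≈ 4.87 Ω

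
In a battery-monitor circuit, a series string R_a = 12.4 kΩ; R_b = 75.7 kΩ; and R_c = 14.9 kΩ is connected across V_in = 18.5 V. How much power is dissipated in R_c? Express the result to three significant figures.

ΣR = 103.0 kΩ → I = 18.5/103.0 = 0.1796 mA.
P(R_c) = I²·R_c = (0.1796)² × 14.9 = 0.4807 mW.

P ≈ 0.481 mW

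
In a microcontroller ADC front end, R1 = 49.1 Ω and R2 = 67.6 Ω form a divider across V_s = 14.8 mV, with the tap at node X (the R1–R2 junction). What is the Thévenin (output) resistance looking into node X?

Looking into X with the source shorted: R_th = R1·R2/(R1+R2) = 49.10 × 67.6/116.7 = 28.44 Ω.

R_th ≈ 28.4 Ω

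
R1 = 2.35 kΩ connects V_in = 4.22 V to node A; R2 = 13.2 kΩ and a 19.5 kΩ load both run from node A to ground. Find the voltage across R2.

V_out ≈ 3.25 V

First combine the lower leg with the load: R2 ‖ R_L = 7.872 kΩ.
Then V_out = V_in · R2'/(R1 + R2') = 4.22 × 7.872/10.22 = 3.250 V.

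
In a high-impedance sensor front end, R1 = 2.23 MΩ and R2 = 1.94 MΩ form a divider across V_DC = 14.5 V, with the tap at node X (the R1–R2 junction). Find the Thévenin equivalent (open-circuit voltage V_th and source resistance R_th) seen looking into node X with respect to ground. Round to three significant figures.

V_th ≈ 6.75 V, R_th ≈ 1.04 MΩ

With X open, the divider is unloaded: V_th = 14.5 × 1.94/4.170 = 6.746 V.
With V_DC suppressed (replaced by a short), R_th = R1 ‖ R2 = (2.230 × 1.94)/(2.230 + 1.94) = 1.037 MΩ.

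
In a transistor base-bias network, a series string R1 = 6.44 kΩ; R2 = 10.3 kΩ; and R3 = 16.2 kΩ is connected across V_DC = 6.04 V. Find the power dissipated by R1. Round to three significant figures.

ΣR = 32.94 kΩ → I = 6.04/32.94 = 0.1834 mA.
P = I²R = 0.03362 × 6.44 = 0.2165 mW.

P ≈ 0.217 mW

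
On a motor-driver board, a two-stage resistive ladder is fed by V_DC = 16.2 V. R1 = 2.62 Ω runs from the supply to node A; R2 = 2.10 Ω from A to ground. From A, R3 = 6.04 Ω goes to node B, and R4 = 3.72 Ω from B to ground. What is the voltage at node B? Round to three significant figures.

The second stage (R3 + R4 = 9.760 Ω) loads node A in parallel with R2.
R2 ‖ (R3+R4) = 1.728 Ω.
So V_A = 16.2 × 0.3974 = 6.439 V.
V_B = V_A × 0.3811 = 2.454 V.

V_B ≈ 2.45 V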